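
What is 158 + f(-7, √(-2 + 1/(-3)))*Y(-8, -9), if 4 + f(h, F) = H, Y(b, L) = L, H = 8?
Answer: 122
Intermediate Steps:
f(h, F) = 4 (f(h, F) = -4 + 8 = 4)
158 + f(-7, √(-2 + 1/(-3)))*Y(-8, -9) = 158 + 4*(-9) = 158 - 36 = 122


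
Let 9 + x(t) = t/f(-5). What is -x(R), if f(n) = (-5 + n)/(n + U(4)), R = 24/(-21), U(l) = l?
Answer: 319/35 ≈ 9.1143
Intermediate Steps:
R = -8/7 (R = 24*(-1/21) = -8/7 ≈ -1.1429)
f(n) = (-5 + n)/(4 + n) (f(n) = (-5 + n)/(n + 4) = (-5 + n)/(4 + n))
x(t) = -9 + t/10 (x(t) = -9 + t/(((-5 - 5)/(4 - 5))) = -9 + t/((-10/(-1))) = -9 + t/((-1*(-10))) = -9 + t/10)
-x(R) = -(-9 + (⅒)*(-8/7)) = -(-9 - 4/35) = -1*(-319/35) = 319/35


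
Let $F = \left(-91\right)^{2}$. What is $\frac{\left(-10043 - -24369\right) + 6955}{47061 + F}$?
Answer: $\frac{21281}{55342} \approx 0.38454$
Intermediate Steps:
$F = 8281$
$\frac{\left(-10043 - -24369\right) + 6955}{47061 + F} = \frac{\left(-10043 - -24369\right) + 6955}{47061 + 8281} = \frac{\left(-10043 + 24369\right) + 6955}{55342} = \left(14326 + 6955\right) \frac{1}{55342} = 21281 \cdot \frac{1}{55342} = \frac{21281}{55342}$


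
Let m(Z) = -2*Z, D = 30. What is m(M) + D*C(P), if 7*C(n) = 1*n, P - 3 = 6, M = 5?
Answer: 200/7 ≈ 28.571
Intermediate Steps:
P = 9 (P = 3 + 6 = 9)
C(n) = n/7 (C(n) = (1*n)/7 = n/7)
m(M) + D*C(P) = -2*5 + 30*((1/7)*9) = -10 + 30*(9/7) = -10 + 270/7 = 200/7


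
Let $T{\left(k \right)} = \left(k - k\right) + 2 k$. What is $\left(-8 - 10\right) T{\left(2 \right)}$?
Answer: $-72$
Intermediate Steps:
$T{\left(k \right)} = 2 k$ ($T{\left(k \right)} = 0 + 2 k = 2 k$)
$\left(-8 - 10\right) T{\left(2 \right)} = \left(-8 - 10\right) 2 \cdot 2 = \left(-18\right) 4 = -72$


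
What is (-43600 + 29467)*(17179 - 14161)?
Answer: -42653394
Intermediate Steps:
(-43600 + 29467)*(17179 - 14161) = -14133*3018 = -42653394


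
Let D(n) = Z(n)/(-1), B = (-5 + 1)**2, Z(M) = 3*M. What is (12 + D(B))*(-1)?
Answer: 36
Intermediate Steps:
B = 16 (B = (-4)**2 = 16)
D(n) = -3*n (D(n) = (3*n)/(-1) = (3*n)*(-1) = -3*n)
(12 + D(B))*(-1) = (12 - 3*16)*(-1) = (12 - 48)*(-1) = -36*(-1) = 36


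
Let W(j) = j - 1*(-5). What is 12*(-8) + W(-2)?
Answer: -93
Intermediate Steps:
W(j) = 5 + j (W(j) = j + 5 = 5 + j)
12*(-8) + W(-2) = 12*(-8) + (5 - 2) = -96 + 3 = -93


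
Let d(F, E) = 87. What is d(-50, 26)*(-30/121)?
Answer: -2610/121 ≈ -21.570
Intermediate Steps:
d(-50, 26)*(-30/121) = 87*(-30/121) = -2610/121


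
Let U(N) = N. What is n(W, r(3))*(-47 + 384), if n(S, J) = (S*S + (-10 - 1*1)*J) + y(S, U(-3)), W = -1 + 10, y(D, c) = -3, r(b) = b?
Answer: 15165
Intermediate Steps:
W = 9
n(S, J) = -3 + S² - 11*J (n(S, J) = (S*S + (-10 - 1*1)*J) - 3 = (S² + (-10 - 1)*J) - 3 = (S² - 11*J) - 3 = -3 + S² - 11*J)
n(W, r(3))*(-47 + 384) = (-3 + 9² - 11*3)*(-47 + 384) = (-3 + 81 - 33)*337 = 45*337 = 15165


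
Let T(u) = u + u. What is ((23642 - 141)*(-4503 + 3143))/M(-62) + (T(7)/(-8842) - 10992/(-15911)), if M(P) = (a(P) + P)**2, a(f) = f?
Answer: -140468591418580/67599172291 ≈ -2078.0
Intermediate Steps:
T(u) = 2*u
M(P) = 4*P**2 (M(P) = (P + P)**2 = (2*P)**2 = 4*P**2)
((23642 - 141)*(-4503 + 3143))/M(-62) + (T(7)/(-8842) - 10992/(-15911)) = ((23642 - 141)*(-4503 + 3143))/((4*(-62)**2)) + ((2*7)/(-8842) - 10992/(-15911)) = (23501*(-1360))/((4*3844)) + (14*(-1/8842) - 10992*(-1/15911)) = -31961360/15376 + (-7/4421 + 10992/15911) = -31961360*1/15376 + 48484255/70342531 = -1997585/961 + 48484255/70342531 = -140468591418580/67599172291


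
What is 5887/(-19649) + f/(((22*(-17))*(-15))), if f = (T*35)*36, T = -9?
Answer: -1218313/524909 ≈ -2.3210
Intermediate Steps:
f = -11340 (f = -9*35*36 = -315*36 = -11340)
5887/(-19649) + f/(((22*(-17))*(-15))) = 5887/(-19649) - 11340/((22*(-17))*(-15)) = 5887*(-1/19649) - 11340/((-374*(-15))) = -841/2807 - 11340/5610 = -841/2807 - 11340*1/5610 = -841/2807 - 378/187 = -1218313/524909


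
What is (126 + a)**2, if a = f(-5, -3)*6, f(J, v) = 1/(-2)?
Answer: 15129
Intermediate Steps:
f(J, v) = -1/2
a = -3 (a = -1/2*6 = -3)
(126 + a)**2 = (126 - 3)**2 = 123**2 = 15129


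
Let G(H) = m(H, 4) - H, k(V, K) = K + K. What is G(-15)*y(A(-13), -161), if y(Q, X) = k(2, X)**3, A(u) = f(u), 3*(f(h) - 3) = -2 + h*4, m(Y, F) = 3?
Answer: -600952464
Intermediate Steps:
k(V, K) = 2*K
f(h) = 7/3 + 4*h/3 (f(h) = 3 + (-2 + h*4)/3 = 3 + (-2 + 4*h)/3 = 3 + (-2/3 + 4*h/3) = 7/3 + 4*h/3)
A(u) = 7/3 + 4*u/3
G(H) = 3 - H
y(Q, X) = 8*X**3 (y(Q, X) = (2*X)**3 = 8*X**3)
G(-15)*y(A(-13), -161) = (3 - 1*(-15))*(8*(-161)**3) = (3 + 15)*(8*(-4173281)) = 18*(-33386248) = -600952464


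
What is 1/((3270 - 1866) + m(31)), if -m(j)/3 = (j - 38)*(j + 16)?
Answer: 1/2391 ≈ 0.00041824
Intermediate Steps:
m(j) = -3*(-38 + j)*(16 + j) (m(j) = -3*(j - 38)*(j + 16) = -3*(-38 + j)*(16 + j))
1/((3270 - 1866) + m(31)) = 1/((3270 - 1866) + (1824 - 3*31**2 + 66*31)) = 1/(1404 + (1824 - 3*961 + 2046)) = 1/(1404 + (1824 - 2883 + 2046)) = 1/(1404 + 987) = 1/2391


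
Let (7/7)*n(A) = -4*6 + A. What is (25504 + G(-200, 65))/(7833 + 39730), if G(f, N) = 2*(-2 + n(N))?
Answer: 25582/47563 ≈ 0.53786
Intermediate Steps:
n(A) = -24 + A (n(A) = -4*6 + A = -24 + A)
G(f, N) = -52 + 2*N (G(f, N) = 2*(-2 + (-24 + N)) = 2*(-26 + N) = -52 + 2*N)
(25504 + G(-200, 65))/(7833 + 39730) = (25504 + (-52 + 2*65))/(7833 + 39730) = (25504 + (-52 + 130))/47563 = (25504 + 78)*(1/47563) = 25582*(1/47563) = 25582/47563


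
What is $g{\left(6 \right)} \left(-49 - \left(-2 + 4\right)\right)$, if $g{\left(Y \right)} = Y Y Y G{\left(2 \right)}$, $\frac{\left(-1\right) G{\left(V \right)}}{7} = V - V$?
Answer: $0$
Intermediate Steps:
$G{\left(V \right)} = 0$ ($G{\left(V \right)} = - 7 \left(V - V\right) = \left(-7\right) 0 = 0$)
$g{\left(Y \right)} = 0$ ($g{\left(Y \right)} = Y Y Y 0 = Y^{2} Y 0 = Y^{3} \cdot 0 = 0$)
$g{\left(6 \right)} \left(-49 - \left(-2 + 4\right)\right) = 0 \left(-49 - \left(-2 + 4\right)\right) = 0 \left(-49 - 2\right) = 0 \left(-51\right) = 0$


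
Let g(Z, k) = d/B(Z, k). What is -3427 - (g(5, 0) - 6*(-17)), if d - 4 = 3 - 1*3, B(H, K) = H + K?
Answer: -17649/5 ≈ -3529.8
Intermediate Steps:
d = 4 (d = 4 + (3 - 1*3) = 4 + (3 - 3) = 4 + 0 = 4)
g(Z, k) = 4/(Z + k)
-3427 - (g(5, 0) - 6*(-17)) = -3427 - (4/(5 + 0) - 6*(-17)) = -3427 - (4/5 + 102) = -3427 - 1*514/5 = -3427 - 514/5 = -17649/5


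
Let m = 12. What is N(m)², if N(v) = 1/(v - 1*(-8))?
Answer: 1/400 ≈ 0.0025000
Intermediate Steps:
N(v) = 1/(8 + v) (N(v) = 1/(v + 8) = 1/(8 + v))
N(m)² = (1/(8 + 12))² = (1/20)² = 1/400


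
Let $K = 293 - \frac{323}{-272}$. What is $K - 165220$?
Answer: $- \frac{2638813}{16} \approx -1.6493 \cdot 10^{5}$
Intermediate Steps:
$K = \frac{4707}{16}$ ($K = 293 - - \frac{19}{16} = 293 + \frac{19}{16} = \frac{4707}{16} \approx 294.19$)
$K - 165220 = \frac{4707}{16} - 165220 = - \frac{2638813}{16}$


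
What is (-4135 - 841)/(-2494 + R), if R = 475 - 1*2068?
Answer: 4976/4087 ≈ 1.2175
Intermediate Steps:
R = -1593 (R = 475 - 2068 = -1593)
(-4135 - 841)/(-2494 + R) = (-4135 - 841)/(-2494 - 1593) = -4976/(-4087) = -4976*(-1/4087) = 4976/4087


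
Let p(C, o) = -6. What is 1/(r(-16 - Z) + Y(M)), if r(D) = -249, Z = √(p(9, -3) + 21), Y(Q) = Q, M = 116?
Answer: -1/133 ≈ -0.0075188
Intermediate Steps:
Z = √15 (Z = √(-6 + 21) = √15 ≈ 3.8730)
1/(r(-16 - Z) + Y(M)) = 1/(-249 + 116) = 1/(-133) = -1/133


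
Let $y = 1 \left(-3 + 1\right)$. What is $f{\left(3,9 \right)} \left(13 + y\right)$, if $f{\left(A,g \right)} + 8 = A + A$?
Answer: $-22$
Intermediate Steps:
$y = -2$ ($y = 1 \left(-2\right) = -2$)
$f{\left(A,g \right)} = -8 + 2 A$ ($f{\left(A,g \right)} = -8 + \left(A + A\right) = -8 + 2 A$)
$f{\left(3,9 \right)} \left(13 + y\right) = \left(-8 + 2 \cdot 3\right) \left(13 - 2\right) = \left(-8 + 6\right) 11 = \left(-2\right) 11 = -22$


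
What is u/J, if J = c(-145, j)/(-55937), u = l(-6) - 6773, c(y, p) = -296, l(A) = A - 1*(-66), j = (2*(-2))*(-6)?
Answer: -375505081/296 ≈ -1.2686e+6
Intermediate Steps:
j = 24 (j = -4*(-6) = 24)
l(A) = 66 + A (l(A) = A + 66 = 66 + A)
u = -6713 (u = (66 - 6) - 6773 = 60 - 6773 = -6713)
J = 296/55937 (J = -296/(-55937) = -296*(-1/55937) = 296/55937 ≈ 0.0052917)
u/J = -6713/296/55937 = -6713*55937/296 = -375505081/296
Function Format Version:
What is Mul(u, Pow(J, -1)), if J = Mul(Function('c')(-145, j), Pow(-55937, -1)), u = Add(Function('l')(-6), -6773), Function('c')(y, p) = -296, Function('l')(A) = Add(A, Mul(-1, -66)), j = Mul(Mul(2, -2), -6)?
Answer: Rational(-375505081, 296) ≈ -1.2686e+6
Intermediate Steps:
j = 24 (j = Mul(-4, -6) = 24)
Function('l')(A) = Add(66, A) (Function('l')(A) = Add(A, 66) = Add(66, A))
u = -6713 (u = Add(Add(66, -6), -6773) = Add(60, -6773) = -6713)
J = Rational(296, 55937) (J = Mul(-296, Pow(-55937, -1)) = Mul(-296, Rational(-1, 55937)) = Rational(296, 55937) ≈ 0.0052917)
Mul(u, Pow(J, -1)) = Mul(-6713, Pow(Rational(296, 55937), -1)) = Mul(-6713, Rational(55937, 296)) = Rational(-375505081, 296)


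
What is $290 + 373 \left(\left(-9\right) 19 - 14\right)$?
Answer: $-68715$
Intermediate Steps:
$290 + 373 \left(\left(-9\right) 19 - 14\right) = 290 + 373 \left(-171 - 14\right) = 290 + 373 \left(-185\right) = 290 - 69005 = -68715$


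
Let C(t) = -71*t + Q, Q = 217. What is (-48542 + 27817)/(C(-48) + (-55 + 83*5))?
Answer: -4145/797 ≈ -5.2008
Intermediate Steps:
C(t) = 217 - 71*t (C(t) = -71*t + 217 = 217 - 71*t)
(-48542 + 27817)/(C(-48) + (-55 + 83*5)) = (-48542 + 27817)/((217 - 71*(-48)) + (-55 + 83*5)) = -20725/((217 + 3408) + (-55 + 415)) = -20725/(3625 + 360) = -20725/3985 = -20725*1/3985 = -4145/797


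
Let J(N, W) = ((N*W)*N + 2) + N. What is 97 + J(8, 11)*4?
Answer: 2953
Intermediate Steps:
J(N, W) = 2 + N + W*N**2 (J(N, W) = (W*N**2 + 2) + N = (2 + W*N**2) + N = 2 + N + W*N**2)
97 + J(8, 11)*4 = 97 + (2 + 8 + 11*8**2)*4 = 97 + (2 + 8 + 11*64)*4 = 97 + (2 + 8 + 704)*4 = 97 + 714*4 = 97 + 2856 = 2953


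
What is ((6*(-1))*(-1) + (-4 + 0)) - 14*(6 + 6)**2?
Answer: -2014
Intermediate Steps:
((6*(-1))*(-1) + (-4 + 0)) - 14*(6 + 6)**2 = (-6*(-1) - 4) - 14*12**2 = (6 - 4) - 14*144 = 2 - 2016 = -2014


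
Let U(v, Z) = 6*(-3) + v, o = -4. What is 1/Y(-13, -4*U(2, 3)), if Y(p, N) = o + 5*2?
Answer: 1/6 ≈ 0.16667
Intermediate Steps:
U(v, Z) = -18 + v
Y(p, N) = 6 (Y(p, N) = -4 + 5*2 = -4 + 10 = 6)
1/Y(-13, -4*U(2, 3)) = 1/6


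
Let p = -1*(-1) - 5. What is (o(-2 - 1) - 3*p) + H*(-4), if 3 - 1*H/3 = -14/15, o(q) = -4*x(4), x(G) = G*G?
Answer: -496/5 ≈ -99.200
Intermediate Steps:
x(G) = G²
o(q) = -64 (o(q) = -4*4² = -4*16 = -64)
p = -4 (p = 1 - 5 = -4)
H = 59/5 (H = 9 - (-42)/15 = 9 - 3*(-14/15) = 9 + 14/5 = 59/5 ≈ 11.800)
(o(-2 - 1) - 3*p) + H*(-4) = (-64 - 3*(-4)) + (59/5)*(-4) = (-64 + 12) - 236/5 = -52 - 236/5 = -496/5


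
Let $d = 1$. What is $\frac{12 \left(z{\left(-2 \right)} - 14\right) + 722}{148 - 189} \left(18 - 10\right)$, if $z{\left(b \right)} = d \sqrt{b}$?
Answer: $- \frac{4432}{41} - \frac{96 i \sqrt{2}}{41} \approx -108.1 - 3.3113 i$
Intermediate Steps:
$z{\left(b \right)} = \sqrt{b}$ ($z{\left(b \right)} = 1 \sqrt{b} = \sqrt{b}$)
$\frac{12 \left(z{\left(-2 \right)} - 14\right) + 722}{148 - 189} \left(18 - 10\right) = \frac{12 \left(\sqrt{-2} - 14\right) + 722}{148 - 189} \left(18 - 10\right) = \frac{12 \left(i \sqrt{2} - 14\right) + 722}{-41} \left(18 - 10\right) = \left(12 \left(-14 + i \sqrt{2}\right) + 722\right) \left(- \frac{1}{41}\right) 8 = \left(\left(-168 + 12 i \sqrt{2}\right) + 722\right) \left(- \frac{1}{41}\right) 8 = \left(554 + 12 i \sqrt{2}\right) \left(- \frac{1}{41}\right) 8 = \left(- \frac{554}{41} - \frac{12 i \sqrt{2}}{41}\right) 8 = - \frac{4432}{41} - \frac{96 i \sqrt{2}}{41}$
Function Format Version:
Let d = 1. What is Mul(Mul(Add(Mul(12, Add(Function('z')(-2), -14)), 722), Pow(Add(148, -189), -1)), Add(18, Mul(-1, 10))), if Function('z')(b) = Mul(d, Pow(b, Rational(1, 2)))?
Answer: Add(Rational(-4432, 41), Mul(Rational(-96, 41), I, Pow(2, Rational(1, 2)))) ≈ Add(-108.10, Mul(-3.3113, I))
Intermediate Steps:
Function('z')(b) = Pow(b, Rational(1, 2)) (Function('z')(b) = Mul(1, Pow(b, Rational(1, 2))) = Pow(b, Rational(1, 2)))
Mul(Mul(Add(Mul(12, Add(Function('z')(-2), -14)), 722), Pow(Add(148, -189), -1)), Add(18, Mul(-1, 10))) = Mul(Mul(Add(Mul(12, Add(Pow(-2, Rational(1, 2)), -14)), 722), Pow(Add(148, -189), -1)), Add(18, Mul(-1, 10))) = Mul(Mul(Add(Mul(12, Add(Mul(I, Pow(2, Rational(1, 2))), -14)), 722), Pow(-41, -1)), Add(18, -10)) = Mul(Mul(Add(Mul(12, Add(-14, Mul(I, Pow(2, Rational(1, 2))))), 722), Rational(-1, 41)), 8) = Mul(Mul(Add(Add(-168, Mul(12, I, Pow(2, Rational(1, 2)))), 722), Rational(-1, 41)), 8) = Mul(Mul(Add(554, Mul(12, I, Pow(2, Rational(1, 2)))), Rational(-1, 41)), 8) = Mul(Add(Rational(-554, 41), Mul(Rational(-12, 41), I, Pow(2, Rational(1, 2)))), 8) = Add(Rational(-4432, 41), Mul(Rational(-96, 41), I, Pow(2, Rational(1, 2))))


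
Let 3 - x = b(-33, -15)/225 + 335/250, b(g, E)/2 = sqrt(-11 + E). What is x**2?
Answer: 557593/202500 - 166*I*sqrt(26)/5625 ≈ 2.7535 - 0.15048*I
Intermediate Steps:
b(g, E) = 2*sqrt(-11 + E)
x = 83/50 - 2*I*sqrt(26)/225 (x = 3 - ((2*sqrt(-11 - 15))/225 + 335/250) = 3 - ((2*sqrt(-26))*(1/225) + 335*(1/250)) = 3 - ((2*(I*sqrt(26)))*(1/225) + 67/50) = 3 - ((2*I*sqrt(26))*(1/225) + 67/50) = 3 - (2*I*sqrt(26)/225 + 67/50) = 3 - (67/50 + 2*I*sqrt(26)/225) = 3 + (-67/50 - 2*I*sqrt(26)/225) = 83/50 - 2*I*sqrt(26)/225 ≈ 1.66 - 0.045325*I)
x**2 = (83/50 - 2*I*sqrt(26)/225)**2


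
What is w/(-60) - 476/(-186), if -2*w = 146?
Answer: 2341/620 ≈ 3.7758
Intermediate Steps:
w = -73 (w = -½*146 = -73)
w/(-60) - 476/(-186) = -73/(-60) - 476/(-186) = -73*(-1/60) - 476*(-1/186) = 73/60 + 238/93 = 2341/620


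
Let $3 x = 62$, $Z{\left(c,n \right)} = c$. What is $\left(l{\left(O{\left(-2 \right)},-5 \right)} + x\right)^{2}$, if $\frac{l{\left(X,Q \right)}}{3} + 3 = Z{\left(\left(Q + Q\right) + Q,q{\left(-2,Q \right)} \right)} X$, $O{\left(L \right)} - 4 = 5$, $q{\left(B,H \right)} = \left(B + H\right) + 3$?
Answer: $\frac{1392400}{9} \approx 1.5471 \cdot 10^{5}$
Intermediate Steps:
$q{\left(B,H \right)} = 3 + B + H$
$O{\left(L \right)} = 9$ ($O{\left(L \right)} = 4 + 5 = 9$)
$l{\left(X,Q \right)} = -9 + 9 Q X$ ($l{\left(X,Q \right)} = -9 + 3 \left(\left(Q + Q\right) + Q\right) X = -9 + 3 \left(2 Q + Q\right) X = -9 + 3 \cdot 3 Q X = -9 + 9 Q X$)
$x = \frac{62}{3}$ ($x = \frac{1}{3} \cdot 62 = \frac{62}{3} \approx 20.667$)
$\left(l{\left(O{\left(-2 \right)},-5 \right)} + x\right)^{2} = \left(\left(-9 + 9 \left(-5\right) 9\right) + \frac{62}{3}\right)^{2} = \left(\left(-9 - 405\right) + \frac{62}{3}\right)^{2} = \left(-414 + \frac{62}{3}\right)^{2} = \left(- \frac{1180}{3}\right)^{2} = \frac{1392400}{9}$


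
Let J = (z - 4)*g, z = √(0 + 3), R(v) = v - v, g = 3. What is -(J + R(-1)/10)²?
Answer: -171 + 72*√3 ≈ -46.292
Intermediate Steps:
R(v) = 0
z = √3 ≈ 1.7320
J = -12 + 3*√3 (J = (√3 - 4)*3 = (-4 + √3)*3 = -12 + 3*√3 ≈ -6.8038)
-(J + R(-1)/10)² = -((-12 + 3*√3) + 0/10)² = -((-12 + 3*√3) + 0*(⅒))² = -((-12 + 3*√3) + 0)² = -(-12 + 3*√3)²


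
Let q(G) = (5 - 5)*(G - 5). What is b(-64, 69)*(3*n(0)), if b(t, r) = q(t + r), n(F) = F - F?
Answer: 0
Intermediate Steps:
n(F) = 0
q(G) = 0 (q(G) = 0*(-5 + G) = 0)
b(t, r) = 0
b(-64, 69)*(3*n(0)) = 0*(3*0) = 0*0 = 0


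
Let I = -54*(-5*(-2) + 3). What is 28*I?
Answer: -19656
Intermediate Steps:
I = -702 (I = -54*(10 + 3) = -54*13 = -702)
28*I = 28*(-702) = -19656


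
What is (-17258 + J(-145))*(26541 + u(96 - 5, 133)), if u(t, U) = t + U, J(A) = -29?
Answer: -462686555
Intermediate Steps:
u(t, U) = U + t
(-17258 + J(-145))*(26541 + u(96 - 5, 133)) = (-17258 - 29)*(26541 + (133 + (96 - 5))) = -17287*(26541 + (133 + 91)) = -17287*(26541 + 224) = -17287*26765 = -462686555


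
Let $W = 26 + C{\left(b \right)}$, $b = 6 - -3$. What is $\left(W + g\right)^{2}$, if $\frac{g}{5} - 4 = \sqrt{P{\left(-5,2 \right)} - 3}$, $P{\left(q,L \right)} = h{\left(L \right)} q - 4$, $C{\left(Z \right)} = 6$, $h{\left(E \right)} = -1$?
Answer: $2654 + 520 i \sqrt{2} \approx 2654.0 + 735.39 i$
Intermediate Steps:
$b = 9$ ($b = 6 + 3 = 9$)
$P{\left(q,L \right)} = -4 - q$ ($P{\left(q,L \right)} = - q - 4 = -4 - q$)
$W = 32$ ($W = 26 + 6 = 32$)
$g = 20 + 5 i \sqrt{2}$ ($g = 20 + 5 \sqrt{\left(-4 - -5\right) - 3} = 20 + 5 \sqrt{\left(-4 + 5\right) - 3} = 20 + 5 \sqrt{1 - 3} = 20 + 5 \sqrt{-2} = 20 + 5 i \sqrt{2} \approx 20.0 + 7.0711 i$)
$\left(W + g\right)^{2} = \left(32 + \left(20 + 5 i \sqrt{2}\right)\right)^{2} = \left(52 + 5 i \sqrt{2}\right)^{2}$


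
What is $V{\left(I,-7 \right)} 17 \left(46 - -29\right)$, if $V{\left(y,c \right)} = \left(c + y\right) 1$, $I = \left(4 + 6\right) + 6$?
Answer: $11475$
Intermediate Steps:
$I = 16$ ($I = 10 + 6 = 16$)
$V{\left(y,c \right)} = c + y$
$V{\left(I,-7 \right)} 17 \left(46 - -29\right) = \left(-7 + 16\right) 17 \left(46 - -29\right) = 9 \cdot 17 \left(46 + 29\right) = 153 \cdot 75 = 11475$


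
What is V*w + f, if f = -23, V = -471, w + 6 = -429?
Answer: 204862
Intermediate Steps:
w = -435 (w = -6 - 429 = -435)
V*w + f = -471*(-435) - 23 = 204885 - 23 = 204862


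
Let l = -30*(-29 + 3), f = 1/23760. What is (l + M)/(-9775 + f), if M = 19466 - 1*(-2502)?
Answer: -540492480/232253999 ≈ -2.3272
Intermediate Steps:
f = 1/23760 ≈ 4.2088e-5
l = 780 (l = -30*(-26) = 780)
M = 21968 (M = 19466 + 2502 = 21968)
(l + M)/(-9775 + f) = (780 + 21968)/(-9775 + 1/23760) = 22748/(-232253999/23760) = 22748*(-23760/232253999) = -540492480/232253999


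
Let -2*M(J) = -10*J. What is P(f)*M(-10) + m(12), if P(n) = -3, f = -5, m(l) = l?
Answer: 162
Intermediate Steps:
M(J) = 5*J (M(J) = -(-5)*J = 5*J)
P(f)*M(-10) + m(12) = -15*(-10) + 12 = -3*(-50) + 12 = 150 + 12 = 162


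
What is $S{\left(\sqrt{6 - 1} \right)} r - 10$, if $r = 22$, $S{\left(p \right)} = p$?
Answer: $-10 + 22 \sqrt{5} \approx 39.193$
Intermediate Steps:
$S{\left(\sqrt{6 - 1} \right)} r - 10 = \sqrt{6 - 1} \cdot 22 - 10 = \sqrt{5} \cdot 22 - 10 = 22 \sqrt{5} - 10 = -10 + 22 \sqrt{5}$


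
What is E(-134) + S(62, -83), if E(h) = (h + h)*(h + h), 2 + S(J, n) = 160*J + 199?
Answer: 81941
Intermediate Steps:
S(J, n) = 197 + 160*J (S(J, n) = -2 + (160*J + 199) = -2 + (199 + 160*J) = 197 + 160*J)
E(h) = 4*h² (E(h) = (2*h)*(2*h) = 4*h²)
E(-134) + S(62, -83) = 4*(-134)² + (197 + 160*62) = 4*17956 + (197 + 9920) = 71824 + 10117 = 81941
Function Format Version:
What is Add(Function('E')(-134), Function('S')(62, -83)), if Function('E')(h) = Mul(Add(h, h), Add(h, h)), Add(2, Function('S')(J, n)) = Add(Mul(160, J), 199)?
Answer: 81941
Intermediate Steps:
Function('S')(J, n) = Add(197, Mul(160, J)) (Function('S')(J, n) = Add(-2, Add(Mul(160, J), 199)) = Add(-2, Add(199, Mul(160, J))) = Add(197, Mul(160, J)))
Function('E')(h) = Mul(4, Pow(h, 2)) (Function('E')(h) = Mul(Mul(2, h), Mul(2, h)) = Mul(4, Pow(h, 2)))
Add(Function('E')(-134), Function('S')(62, -83)) = Add(Mul(4, Pow(-134, 2)), Add(197, Mul(160, 62))) = Add(Mul(4, 17956), Add(197, 9920)) = Add(71824, 10117) = 81941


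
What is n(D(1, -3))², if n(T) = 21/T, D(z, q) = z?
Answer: 441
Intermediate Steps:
n(D(1, -3))² = (21/1)² = (21*1)² = 21² = 441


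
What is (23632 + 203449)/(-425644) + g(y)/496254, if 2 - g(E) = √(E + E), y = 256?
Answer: -56344501643/105613768788 - 8*√2/248127 ≈ -0.53354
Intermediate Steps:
g(E) = 2 - √2*√E (g(E) = 2 - √(E + E) = 2 - √(2*E) = 2 - √2*√E)
(23632 + 203449)/(-425644) + g(y)/496254 = (23632 + 203449)/(-425644) + (2 - √2*√256)/496254 = 227081*(-1/425644) + (2 - 1*√2*16)*(1/496254) = -227081/425644 + (2 - 16*√2)*(1/496254) = -227081/425644 + (1/248127 - 8*√2/248127) = -56344501643/105613768788 - 8*√2/248127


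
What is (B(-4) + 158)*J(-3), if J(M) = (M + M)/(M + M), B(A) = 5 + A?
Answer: 159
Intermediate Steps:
J(M) = 1 (J(M) = (2*M)/((2*M)) = (2*M)*(1/(2*M)) = 1)
(B(-4) + 158)*J(-3) = ((5 - 4) + 158)*1 = (1 + 158)*1 = 159*1 = 159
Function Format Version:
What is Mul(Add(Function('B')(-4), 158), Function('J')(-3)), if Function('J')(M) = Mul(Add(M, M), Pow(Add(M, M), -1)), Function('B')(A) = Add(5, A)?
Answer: 159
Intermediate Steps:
Function('J')(M) = 1 (Function('J')(M) = Mul(Mul(2, M), Pow(Mul(2, M), -1)) = Mul(Mul(2, M), Mul(Rational(1, 2), Pow(M, -1))) = 1)
Mul(Add(Function('B')(-4), 158), Function('J')(-3)) = Mul(Add(Add(5, -4), 158), 1) = Mul(Add(1, 158), 1) = Mul(159, 1) = 159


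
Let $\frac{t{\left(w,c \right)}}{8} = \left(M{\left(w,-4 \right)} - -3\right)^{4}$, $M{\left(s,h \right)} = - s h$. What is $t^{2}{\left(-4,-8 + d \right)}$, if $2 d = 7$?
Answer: $52206766144$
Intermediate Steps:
$d = \frac{7}{2}$ ($d = \frac{1}{2} \cdot 7 = \frac{7}{2} \approx 3.5$)
$M{\left(s,h \right)} = - h s$
$t{\left(w,c \right)} = 8 \left(3 + 4 w\right)^{4}$ ($t{\left(w,c \right)} = 8 \left(\left(-1\right) \left(-4\right) w - -3\right)^{4} = 8 \left(4 w + 3\right)^{4} = 8 \left(3 + 4 w\right)^{4}$)
$t^{2}{\left(-4,-8 + d \right)} = \left(8 \left(3 + 4 \left(-4\right)\right)^{4}\right)^{2} = \left(8 \left(3 - 16\right)^{4}\right)^{2} = \left(8 \left(-13\right)^{4}\right)^{2} = \left(8 \cdot 28561\right)^{2} = 228488^{2} = 52206766144$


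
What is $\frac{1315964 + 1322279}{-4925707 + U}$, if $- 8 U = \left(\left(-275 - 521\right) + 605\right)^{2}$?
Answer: $- \frac{21105944}{39442137} \approx -0.53511$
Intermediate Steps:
$U = - \frac{36481}{8}$ ($U = - \frac{\left(\left(-275 - 521\right) + 605\right)^{2}}{8} = - \frac{\left(-796 + 605\right)^{2}}{8} = - \frac{\left(-191\right)^{2}}{8} = \left(- \frac{1}{8}\right) 36481 = - \frac{36481}{8} \approx -4560.1$)
$\frac{1315964 + 1322279}{-4925707 + U} = \frac{1315964 + 1322279}{-4925707 - \frac{36481}{8}} = \frac{2638243}{- \frac{39442137}{8}} = 2638243 \left(- \frac{8}{39442137}\right) = - \frac{21105944}{39442137}$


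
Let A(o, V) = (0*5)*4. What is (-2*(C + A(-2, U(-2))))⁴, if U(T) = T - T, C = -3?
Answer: 1296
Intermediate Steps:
U(T) = 0
A(o, V) = 0 (A(o, V) = 0*4 = 0)
(-2*(C + A(-2, U(-2))))⁴ = (-2*(-3 + 0))⁴ = (-2*(-3))⁴ = 6⁴ = 1296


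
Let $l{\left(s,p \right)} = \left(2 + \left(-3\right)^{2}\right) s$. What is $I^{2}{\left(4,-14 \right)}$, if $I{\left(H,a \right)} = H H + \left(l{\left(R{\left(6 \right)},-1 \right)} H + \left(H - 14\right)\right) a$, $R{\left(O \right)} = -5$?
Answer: $10471696$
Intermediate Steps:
$l{\left(s,p \right)} = 11 s$ ($l{\left(s,p \right)} = \left(2 + 9\right) s = 11 s$)
$I{\left(H,a \right)} = H^{2} + a \left(-14 - 54 H\right)$ ($I{\left(H,a \right)} = H H + \left(11 \left(-5\right) H + \left(H - 14\right)\right) a = H^{2} + \left(- 55 H + \left(-14 + H\right)\right) a = H^{2} + \left(-14 - 54 H\right) a = H^{2} + a \left(-14 - 54 H\right)$)
$I^{2}{\left(4,-14 \right)} = \left(4^{2} - -196 - 216 \left(-14\right)\right)^{2} = \left(16 + 196 + 3024\right)^{2} = 3236^{2} = 10471696$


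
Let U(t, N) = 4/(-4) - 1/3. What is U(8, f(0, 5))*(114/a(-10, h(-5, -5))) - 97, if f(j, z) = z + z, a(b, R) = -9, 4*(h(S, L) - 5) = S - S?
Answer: -721/9 ≈ -80.111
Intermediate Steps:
h(S, L) = 5 (h(S, L) = 5 + (S - S)/4 = 5 + (1/4)*0 = 5 + 0 = 5)
f(j, z) = 2*z
U(t, N) = -4/3 (U(t, N) = 4*(-1/4) - 1*1/3 = -1 - 1/3 = -4/3)
U(8, f(0, 5))*(114/a(-10, h(-5, -5))) - 97 = -152/(-9) - 97 = -152*(-1)/9 - 97 = -4/3*(-38/3) - 97 = 152/9 - 97 = -721/9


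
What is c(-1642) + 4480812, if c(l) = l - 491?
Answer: 4478679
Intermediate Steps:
c(l) = -491 + l
c(-1642) + 4480812 = (-491 - 1642) + 4480812 = -2133 + 4480812 = 4478679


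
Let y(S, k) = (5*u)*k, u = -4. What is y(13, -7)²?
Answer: 19600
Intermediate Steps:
y(S, k) = -20*k (y(S, k) = (5*(-4))*k = -20*k)
y(13, -7)² = (-20*(-7))² = 140² = 19600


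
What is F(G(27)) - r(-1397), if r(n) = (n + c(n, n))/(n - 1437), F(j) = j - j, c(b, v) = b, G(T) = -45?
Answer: -1397/1417 ≈ -0.98589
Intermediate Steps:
F(j) = 0
r(n) = 2*n/(-1437 + n) (r(n) = (n + n)/(n - 1437) = (2*n)/(-1437 + n) = 2*n/(-1437 + n))
F(G(27)) - r(-1397) = 0 - 2*(-1397)/(-1437 - 1397) = 0 - 2*(-1397)/(-2834) = 0 - 2*(-1397)*(-1)/2834 = 0 - 1*1397/1417 = 0 - 1397/1417 = -1397/1417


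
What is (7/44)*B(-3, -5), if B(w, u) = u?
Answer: -35/44 ≈ -0.79545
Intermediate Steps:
(7/44)*B(-3, -5) = (7/44)*(-5) = -35/44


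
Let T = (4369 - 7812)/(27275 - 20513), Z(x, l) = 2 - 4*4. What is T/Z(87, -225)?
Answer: 3443/94668 ≈ 0.036369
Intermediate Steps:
Z(x, l) = -14 (Z(x, l) = 2 - 16 = -14)
T = -3443/6762 ≈ -0.50917
T/Z(87, -225) = -3443/6762/(-14) = -3443/6762*(-1/14) = 3443/94668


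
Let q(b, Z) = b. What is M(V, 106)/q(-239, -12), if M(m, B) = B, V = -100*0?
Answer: -106/239 ≈ -0.44351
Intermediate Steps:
V = 0
M(V, 106)/q(-239, -12) = 106/(-239) = 106*(-1/239) = -106/239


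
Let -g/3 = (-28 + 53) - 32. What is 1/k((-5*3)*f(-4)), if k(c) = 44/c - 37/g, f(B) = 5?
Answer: -175/411 ≈ -0.42579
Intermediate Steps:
g = 21 (g = -3*((-28 + 53) - 32) = -3*(25 - 32) = -3*(-7) = 21)
k(c) = -37/21 + 44/c (k(c) = 44/c - 37/21 = -37/21 + 44/c)
1/k((-5*3)*f(-4)) = 1/(-37/21 + 44/((-5*3*5))) = 1/(-37/21 + 44/((-15*5))) = 1/(-37/21 + 44/(-75)) = 1/(-37/21 + 44*(-1/75)) = 1/(-37/21 - 44/75) = 1/(-411/175) = -175/411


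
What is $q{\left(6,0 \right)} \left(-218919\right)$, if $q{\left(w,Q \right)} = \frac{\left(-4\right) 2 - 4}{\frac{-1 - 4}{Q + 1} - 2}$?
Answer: $- \frac{2627028}{7} \approx -3.7529 \cdot 10^{5}$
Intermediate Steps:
$q{\left(w,Q \right)} = - \frac{12}{-2 - \frac{5}{1 + Q}}$ ($q{\left(w,Q \right)} = \frac{-8 - 4}{- \frac{5}{1 + Q} - 2} = - \frac{12}{-2 - \frac{5}{1 + Q}}$)
$q{\left(6,0 \right)} \left(-218919\right) = \frac{12 \left(1 + 0\right)}{7 + 2 \cdot 0} \left(-218919\right) = 12 \frac{1}{7 + 0} \cdot 1 \left(-218919\right) = 12 \cdot \frac{1}{7} \cdot 1 \left(-218919\right) = \frac{12}{7} \left(-218919\right) = - \frac{2627028}{7}$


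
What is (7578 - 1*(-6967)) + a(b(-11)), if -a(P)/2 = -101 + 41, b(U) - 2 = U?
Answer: 14665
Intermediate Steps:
b(U) = 2 + U
a(P) = 120 (a(P) = -2*(-101 + 41) = -2*(-60) = 120)
(7578 - 1*(-6967)) + a(b(-11)) = (7578 - 1*(-6967)) + 120 = (7578 + 6967) + 120 = 14545 + 120 = 14665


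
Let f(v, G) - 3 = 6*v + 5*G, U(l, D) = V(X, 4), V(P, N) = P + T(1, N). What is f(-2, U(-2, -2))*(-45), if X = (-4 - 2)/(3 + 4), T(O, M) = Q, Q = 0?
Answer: 4185/7 ≈ 597.86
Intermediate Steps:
T(O, M) = 0
X = -6/7 ≈ -0.85714
V(P, N) = P (V(P, N) = P + 0 = P)
U(l, D) = -6/7
f(v, G) = 3 + 5*G + 6*v (f(v, G) = 3 + (6*v + 5*G) = 3 + (5*G + 6*v) = 3 + 5*G + 6*v)
f(-2, U(-2, -2))*(-45) = (3 + 5*(-6/7) + 6*(-2))*(-45) = (3 - 30/7 - 12)*(-45) = -93/7*(-45) = 4185/7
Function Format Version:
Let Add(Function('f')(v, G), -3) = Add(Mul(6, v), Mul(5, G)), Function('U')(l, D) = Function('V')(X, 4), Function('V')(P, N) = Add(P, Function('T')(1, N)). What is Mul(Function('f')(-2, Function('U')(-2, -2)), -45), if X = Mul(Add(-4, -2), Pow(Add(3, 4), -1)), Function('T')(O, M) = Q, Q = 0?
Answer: Rational(4185, 7) ≈ 597.86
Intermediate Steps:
Function('T')(O, M) = 0
X = Rational(-6, 7) (X = Mul(-6, Pow(7, -1)) = Mul(-6, Rational(1, 7)) = Rational(-6, 7) ≈ -0.85714)
Function('V')(P, N) = P (Function('V')(P, N) = Add(P, 0) = P)
Function('U')(l, D) = Rational(-6, 7)
Function('f')(v, G) = Add(3, Mul(5, G), Mul(6, v)) (Function('f')(v, G) = Add(3, Add(Mul(6, v), Mul(5, G))) = Add(3, Add(Mul(5, G), Mul(6, v))) = Add(3, Mul(5, G), Mul(6, v)))
Mul(Function('f')(-2, Function('U')(-2, -2)), -45) = Mul(Add(3, Mul(5, Rational(-6, 7)), Mul(6, -2)), -45) = Mul(Add(3, Rational(-30, 7), -12), -45) = Mul(Rational(-93, 7), -45) = Rational(4185, 7)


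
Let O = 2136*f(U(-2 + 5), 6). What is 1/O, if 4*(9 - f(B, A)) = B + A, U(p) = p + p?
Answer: 1/12816 ≈ 7.8027e-5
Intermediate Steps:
U(p) = 2*p
f(B, A) = 9 - A/4 - B/4 (f(B, A) = 9 - (B + A)/4 = 9 - (A + B)/4 = 9 + (-A/4 - B/4) = 9 - A/4 - B/4)
O = 12816 (O = 2136*(9 - ¼*6 - (-2 + 5)/2) = 2136*(9 - 3/2 - 3/2) = 2136*6 = 12816)
1/O = 1/12816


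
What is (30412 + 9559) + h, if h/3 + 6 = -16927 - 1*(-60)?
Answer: -10648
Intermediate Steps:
h = -50619 (h = -18 + 3*(-16927 - 1*(-60)) = -18 + 3*(-16927 + 60) = -18 + 3*(-16867) = -18 - 50601 = -50619)
(30412 + 9559) + h = (30412 + 9559) - 50619 = 39971 - 50619 = -10648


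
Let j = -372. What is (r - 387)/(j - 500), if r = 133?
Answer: 127/436 ≈ 0.29128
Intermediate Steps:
(r - 387)/(j - 500) = (133 - 387)/(-372 - 500) = -254/(-872) = -254*(-1/872) = 127/436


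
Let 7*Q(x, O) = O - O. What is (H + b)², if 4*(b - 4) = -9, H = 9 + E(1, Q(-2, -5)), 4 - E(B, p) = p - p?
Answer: 3481/16 ≈ 217.56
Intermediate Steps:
Q(x, O) = 0 (Q(x, O) = (O - O)/7 = (⅐)*0 = 0)
E(B, p) = 4 (E(B, p) = 4 - (p - p) = 4 - 1*0 = 4 + 0 = 4)
H = 13 (H = 9 + 4 = 13)
b = 7/4 (b = 4 + (¼)*(-9) = 4 - 9/4 = 7/4 ≈ 1.7500)
(H + b)² = (13 + 7/4)² = (59/4)² = 3481/16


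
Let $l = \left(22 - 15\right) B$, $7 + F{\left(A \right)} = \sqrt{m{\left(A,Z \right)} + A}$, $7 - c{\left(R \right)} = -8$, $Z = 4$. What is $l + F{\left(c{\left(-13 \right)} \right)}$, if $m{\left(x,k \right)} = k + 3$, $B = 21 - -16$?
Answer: $252 + \sqrt{22} \approx 256.69$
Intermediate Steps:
$c{\left(R \right)} = 15$ ($c{\left(R \right)} = 7 - -8 = 7 + 8 = 15$)
$B = 37$ ($B = 21 + 16 = 37$)
$m{\left(x,k \right)} = 3 + k$
$F{\left(A \right)} = -7 + \sqrt{7 + A}$ ($F{\left(A \right)} = -7 + \sqrt{\left(3 + 4\right) + A} = -7 + \sqrt{7 + A}$)
$l = 259$ ($l = \left(22 - 15\right) 37 = 7 \cdot 37 = 259$)
$l + F{\left(c{\left(-13 \right)} \right)} = 259 - \left(7 - \sqrt{7 + 15}\right) = 259 - \left(7 - \sqrt{22}\right) = 252 + \sqrt{22}$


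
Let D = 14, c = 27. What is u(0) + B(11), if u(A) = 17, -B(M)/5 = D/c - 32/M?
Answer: 8599/297 ≈ 28.953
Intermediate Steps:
B(M) = -70/27 + 160/M (B(M) = -5*(14/27 - 32/M) = -70/27 + 160/M)
u(0) + B(11) = 17 + (-70/27 + 160/11) = 17 + 3550/297 = 8599/297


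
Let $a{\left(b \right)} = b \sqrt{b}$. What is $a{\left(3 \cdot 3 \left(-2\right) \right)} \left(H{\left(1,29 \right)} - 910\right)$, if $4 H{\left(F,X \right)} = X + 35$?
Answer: $48276 i \sqrt{2} \approx 68273.0 i$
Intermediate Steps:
$a{\left(b \right)} = b^{\frac{3}{2}}$
$H{\left(F,X \right)} = \frac{35}{4} + \frac{X}{4}$ ($H{\left(F,X \right)} = \frac{X + 35}{4} = \frac{35 + X}{4} = \frac{35}{4} + \frac{X}{4}$)
$a{\left(3 \cdot 3 \left(-2\right) \right)} \left(H{\left(1,29 \right)} - 910\right) = \left(3 \cdot 3 \left(-2\right)\right)^{\frac{3}{2}} \left(\left(\frac{35}{4} + \frac{1}{4} \cdot 29\right) - 910\right) = \left(9 \left(-2\right)\right)^{\frac{3}{2}} \left(\left(\frac{35}{4} + \frac{29}{4}\right) - 910\right) = \left(-18\right)^{\frac{3}{2}} \left(16 - 910\right) = - 54 i \sqrt{2} \left(-894\right) = 48276 i \sqrt{2}$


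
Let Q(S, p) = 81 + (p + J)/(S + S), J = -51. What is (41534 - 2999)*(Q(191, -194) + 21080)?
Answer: 311488308495/382 ≈ 8.1541e+8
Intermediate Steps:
Q(S, p) = 81 + (-51 + p)/(2*S) (Q(S, p) = 81 + (p - 51)/(S + S) = 81 + (-51 + p)/((2*S)) = 81 + (-51 + p)*(1/(2*S)) = 81 + (-51 + p)/(2*S))
(41534 - 2999)*(Q(191, -194) + 21080) = (41534 - 2999)*((½)*(-51 - 194 + 162*191)/191 + 21080) = 38535*((½)*(1/191)*(-51 - 194 + 30942) + 21080) = 38535*((½)*(1/191)*30697 + 21080) = 38535*(30697/382 + 21080) = 38535*(8083257/382) = 311488308495/382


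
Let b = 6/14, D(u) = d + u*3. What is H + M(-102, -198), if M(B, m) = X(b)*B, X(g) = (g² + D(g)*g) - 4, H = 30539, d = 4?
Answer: 1504163/49 ≈ 30697.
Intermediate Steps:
D(u) = 4 + 3*u (D(u) = 4 + u*3 = 4 + 3*u)
b = 3/7 (b = 6*(1/14) = 3/7 ≈ 0.42857)
X(g) = -4 + g² + g*(4 + 3*g) (X(g) = (g² + (4 + 3*g)*g) - 4 = (g² + g*(4 + 3*g)) - 4 = -4 + g² + g*(4 + 3*g))
M(B, m) = -76*B/49 (M(B, m) = (-4 + 4*(3/7) + 4*(3/7)²)*B = (-4 + 12/7 + 4*(9/49))*B = (-4 + 12/7 + 36/49)*B = -76*B/49)
H + M(-102, -198) = 30539 - 76/49*(-102) = 30539 + 7752/49 = 1504163/49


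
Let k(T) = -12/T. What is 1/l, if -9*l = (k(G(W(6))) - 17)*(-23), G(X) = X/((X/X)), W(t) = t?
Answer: -9/437 ≈ -0.020595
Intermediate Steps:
G(X) = X (G(X) = X/1 = X*1 = X)
l = -437/9 (l = -(-12/6 - 17)*(-23)/9 = -(-12*⅙ - 17)*(-23)/9 = -(-2 - 17)*(-23)/9 = -(-19)*(-23)/9 = -⅑*437 = -437/9 ≈ -48.556)
1/l = 1/(-437/9) = -9/437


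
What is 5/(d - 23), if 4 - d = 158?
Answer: -5/177 ≈ -0.028249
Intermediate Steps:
d = -154 (d = 4 - 1*158 = 4 - 158 = -154)
5/(d - 23) = 5/(-154 - 23) = 5/(-177) = 5*(-1/177) = -5/177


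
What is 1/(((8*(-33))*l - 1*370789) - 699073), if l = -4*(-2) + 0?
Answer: -1/1071974 ≈ -9.3286e-7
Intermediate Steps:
l = 8 (l = 8 + 0 = 8)
1/(((8*(-33))*l - 1*370789) - 699073) = 1/(((8*(-33))*8 - 1*370789) - 699073) = 1/((-264*8 - 370789) - 699073) = 1/((-2112 - 370789) - 699073) = 1/(-372901 - 699073) = 1/(-1071974) = -1/1071974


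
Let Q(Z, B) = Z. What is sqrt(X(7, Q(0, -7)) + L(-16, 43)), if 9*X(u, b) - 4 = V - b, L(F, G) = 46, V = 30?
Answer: 8*sqrt(7)/3 ≈ 7.0553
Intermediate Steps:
X(u, b) = 34/9 - b/9 (X(u, b) = 4/9 + (30 - b)/9 = 4/9 + (10/3 - b/9) = 34/9 - b/9)
sqrt(X(7, Q(0, -7)) + L(-16, 43)) = sqrt((34/9 - 1/9*0) + 46) = sqrt((34/9 + 0) + 46) = sqrt(34/9 + 46) = sqrt(448/9) = 8*sqrt(7)/3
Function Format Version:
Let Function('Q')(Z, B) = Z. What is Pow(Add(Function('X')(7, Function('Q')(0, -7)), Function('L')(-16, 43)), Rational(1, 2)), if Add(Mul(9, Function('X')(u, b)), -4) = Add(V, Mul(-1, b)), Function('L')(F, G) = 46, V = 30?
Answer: Mul(Rational(8, 3), Pow(7, Rational(1, 2))) ≈ 7.0553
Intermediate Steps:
Function('X')(u, b) = Add(Rational(34, 9), Mul(Rational(-1, 9), b)) (Function('X')(u, b) = Add(Rational(4, 9), Mul(Rational(1, 9), Add(30, Mul(-1, b)))) = Add(Rational(4, 9), Add(Rational(10, 3), Mul(Rational(-1, 9), b))) = Add(Rational(34, 9), Mul(Rational(-1, 9), b)))
Pow(Add(Function('X')(7, Function('Q')(0, -7)), Function('L')(-16, 43)), Rational(1, 2)) = Pow(Add(Add(Rational(34, 9), Mul(Rational(-1, 9), 0)), 46), Rational(1, 2)) = Pow(Add(Add(Rational(34, 9), 0), 46), Rational(1, 2)) = Pow(Add(Rational(34, 9), 46), Rational(1, 2)) = Pow(Rational(448, 9), Rational(1, 2)) = Mul(Rational(8, 3), Pow(7, Rational(1, 2)))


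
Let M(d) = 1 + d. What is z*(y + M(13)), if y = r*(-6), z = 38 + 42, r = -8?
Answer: 4960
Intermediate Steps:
z = 80
y = 48 (y = -8*(-6) = 48)
z*(y + M(13)) = 80*(48 + (1 + 13)) = 80*(48 + 14) = 80*62 = 4960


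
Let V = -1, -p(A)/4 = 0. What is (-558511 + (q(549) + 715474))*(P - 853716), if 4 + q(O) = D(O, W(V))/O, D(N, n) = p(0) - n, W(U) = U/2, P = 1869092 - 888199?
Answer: 21917809194991/1098 ≈ 1.9962e+10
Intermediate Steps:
p(A) = 0 (p(A) = -4*0 = 0)
P = 980893
W(U) = U/2 (W(U) = U*(½) = U/2)
D(N, n) = -n (D(N, n) = 0 - n = -n)
q(O) = -4 + 1/(2*O) (q(O) = -4 + (-(-1)/2)/O = -4 + (-1*(-½))/O = -4 + 1/(2*O))
(-558511 + (q(549) + 715474))*(P - 853716) = (-558511 + ((-4 + (½)/549) + 715474))*(980893 - 853716) = (-558511 + ((-4 + (½)*(1/549)) + 715474))*127177 = (-558511 + ((-4 + 1/1098) + 715474))*127177 = (-558511 + (-4391/1098 + 715474))*127177 = (-558511 + 785586061/1098)*127177 = (172340983/1098)*127177 = 21917809194991/1098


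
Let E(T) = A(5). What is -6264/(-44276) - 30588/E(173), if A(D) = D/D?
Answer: -338577006/11069 ≈ -30588.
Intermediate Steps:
A(D) = 1
E(T) = 1
-6264/(-44276) - 30588/E(173) = -6264/(-44276) - 30588/1 = -6264*(-1/44276) - 30588*1 = 1566/11069 - 30588 = -338577006/11069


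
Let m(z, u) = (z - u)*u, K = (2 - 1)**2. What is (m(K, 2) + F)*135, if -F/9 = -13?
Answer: 15525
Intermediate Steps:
F = 117 (F = -9*(-13) = 117)
K = 1 (K = 1**2 = 1)
m(z, u) = u*(z - u)
(m(K, 2) + F)*135 = (2*(1 - 1*2) + 117)*135 = (2*(1 - 2) + 117)*135 = (2*(-1) + 117)*135 = (-2 + 117)*135 = 115*135 = 15525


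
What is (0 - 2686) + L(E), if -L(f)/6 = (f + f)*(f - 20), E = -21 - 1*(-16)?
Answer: -4186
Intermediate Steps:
E = -5 (E = -21 + 16 = -5)
L(f) = -12*f*(-20 + f) (L(f) = -6*(f + f)*(f - 20) = -6*2*f*(-20 + f) = -12*f*(-20 + f))
(0 - 2686) + L(E) = (0 - 2686) + 12*(-5)*(20 - 1*(-5)) = -2686 + 12*(-5)*(20 + 5) = -2686 + 12*(-5)*25 = -2686 - 1500 = -4186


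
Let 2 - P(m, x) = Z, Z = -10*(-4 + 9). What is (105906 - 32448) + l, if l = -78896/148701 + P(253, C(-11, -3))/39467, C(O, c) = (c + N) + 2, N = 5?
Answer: 431105909059106/5868782367 ≈ 73458.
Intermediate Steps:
C(O, c) = 7 + c (C(O, c) = (c + 5) + 2 = (5 + c) + 2 = 7 + c)
Z = -50 (Z = -10*5 = -50)
P(m, x) = 52 (P(m, x) = 2 - 1*(-50) = 2 + 50 = 52)
l = -3106055980/5868782367 (l = -78896/148701 + 52/39467 = -3106055980/5868782367 ≈ -0.52925)
(105906 - 32448) + l = (105906 - 32448) - 3106055980/5868782367 = 73458 - 3106055980/5868782367 = 431105909059106/5868782367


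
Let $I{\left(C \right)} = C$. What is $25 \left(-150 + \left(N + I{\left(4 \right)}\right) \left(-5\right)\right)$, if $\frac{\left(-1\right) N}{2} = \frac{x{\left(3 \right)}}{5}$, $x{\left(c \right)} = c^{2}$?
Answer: $-3800$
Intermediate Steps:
$N = - \frac{18}{5}$ ($N = - 2 \frac{3^{2}}{5} = - 2 \cdot 9 \cdot \frac{1}{5} = \left(-2\right) \frac{9}{5} = - \frac{18}{5} \approx -3.6$)
$25 \left(-150 + \left(N + I{\left(4 \right)}\right) \left(-5\right)\right) = 25 \left(-150 + \left(- \frac{18}{5} + 4\right) \left(-5\right)\right) = 25 \left(-150 + \frac{2}{5} \left(-5\right)\right) = 25 \left(-150 - 2\right) = 25 \left(-152\right) = -3800$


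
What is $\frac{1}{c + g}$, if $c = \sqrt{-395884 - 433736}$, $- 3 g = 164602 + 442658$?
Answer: $- \frac{10121}{2048734301} - \frac{3 i \sqrt{23045}}{20487343010} \approx -4.9401 \cdot 10^{-6} - 2.2229 \cdot 10^{-8} i$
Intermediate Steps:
$g = -202420$ ($g = - \frac{164602 + 442658}{3} = \left(- \frac{1}{3}\right) 607260 = -202420$)
$c = 6 i \sqrt{23045}$ ($c = \sqrt{-829620} = 6 i \sqrt{23045} \approx 910.83 i$)
$\frac{1}{c + g} = \frac{1}{6 i \sqrt{23045} - 202420} = \frac{1}{-202420 + 6 i \sqrt{23045}}$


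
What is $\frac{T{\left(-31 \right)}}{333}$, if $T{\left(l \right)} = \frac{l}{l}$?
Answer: $\frac{1}{333} \approx 0.003003$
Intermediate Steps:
$T{\left(l \right)} = 1$
$\frac{T{\left(-31 \right)}}{333} = 1 \cdot \frac{1}{333} = \frac{1}{333}$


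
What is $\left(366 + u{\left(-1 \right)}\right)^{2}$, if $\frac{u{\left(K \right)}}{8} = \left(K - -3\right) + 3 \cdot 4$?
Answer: $228484$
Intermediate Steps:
$u{\left(K \right)} = 120 + 8 K$ ($u{\left(K \right)} = 8 \left(\left(K - -3\right) + 3 \cdot 4\right) = 8 \left(\left(K + 3\right) + 12\right) = 8 \left(\left(3 + K\right) + 12\right) = 8 \left(15 + K\right) = 120 + 8 K$)
$\left(366 + u{\left(-1 \right)}\right)^{2} = \left(366 + \left(120 + 8 \left(-1\right)\right)\right)^{2} = \left(366 + \left(120 - 8\right)\right)^{2} = \left(366 + 112\right)^{2} = 478^{2} = 228484$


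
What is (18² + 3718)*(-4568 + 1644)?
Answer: -11818808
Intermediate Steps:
(18² + 3718)*(-4568 + 1644) = (324 + 3718)*(-2924) = 4042*(-2924) = -11818808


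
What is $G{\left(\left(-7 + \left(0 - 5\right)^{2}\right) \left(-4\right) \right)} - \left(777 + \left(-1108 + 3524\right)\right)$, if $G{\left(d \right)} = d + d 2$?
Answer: $-3409$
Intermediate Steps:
$G{\left(d \right)} = 3 d$ ($G{\left(d \right)} = d + 2 d = 3 d$)
$G{\left(\left(-7 + \left(0 - 5\right)^{2}\right) \left(-4\right) \right)} - \left(777 + \left(-1108 + 3524\right)\right) = 3 \left(-7 + \left(0 - 5\right)^{2}\right) \left(-4\right) - \left(777 + \left(-1108 + 3524\right)\right) = 3 \left(-7 + \left(-5\right)^{2}\right) \left(-4\right) - \left(777 + 2416\right) = 3 \left(-7 + 25\right) \left(-4\right) - 3193 = 3 \cdot 18 \left(-4\right) - 3193 = 3 \left(-72\right) - 3193 = -216 - 3193 = -3409$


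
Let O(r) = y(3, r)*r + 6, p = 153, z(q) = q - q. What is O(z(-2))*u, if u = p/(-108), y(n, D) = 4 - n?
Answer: -17/2 ≈ -8.5000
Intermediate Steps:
z(q) = 0
O(r) = 6 + r (O(r) = (4 - 1*3)*r + 6 = (4 - 3)*r + 6 = 1*r + 6 = r + 6 = 6 + r)
u = -17/12 (u = 153/(-108) = 153*(-1/108) = -17/12 ≈ -1.4167)
O(z(-2))*u = (6 + 0)*(-17/12) = 6*(-17/12) = -17/2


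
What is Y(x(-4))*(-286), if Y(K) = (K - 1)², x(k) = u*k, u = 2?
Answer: -23166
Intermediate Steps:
x(k) = 2*k
Y(K) = (-1 + K)²
Y(x(-4))*(-286) = (-1 + 2*(-4))²*(-286) = (-1 - 8)²*(-286) = (-9)²*(-286) = 81*(-286) = -23166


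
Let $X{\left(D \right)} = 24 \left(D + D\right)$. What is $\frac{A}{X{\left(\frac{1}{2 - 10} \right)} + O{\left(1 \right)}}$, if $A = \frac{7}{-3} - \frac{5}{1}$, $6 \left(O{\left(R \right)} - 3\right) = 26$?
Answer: $- \frac{11}{2} \approx -5.5$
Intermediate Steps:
$O{\left(R \right)} = \frac{22}{3}$ ($O{\left(R \right)} = 3 + \frac{1}{6} \cdot 26 = 3 + \frac{13}{3} = \frac{22}{3}$)
$A = - \frac{22}{3}$ ($A = 7 \left(- \frac{1}{3}\right) - 5 = - \frac{7}{3} - 5 = - \frac{22}{3} \approx -7.3333$)
$X{\left(D \right)} = 48 D$ ($X{\left(D \right)} = 24 \cdot 2 D = 48 D$)
$\frac{A}{X{\left(\frac{1}{2 - 10} \right)} + O{\left(1 \right)}} = \frac{1}{\frac{48}{2 - 10} + \frac{22}{3}} \left(- \frac{22}{3}\right) = \frac{1}{\frac{48}{-8} + \frac{22}{3}} \left(- \frac{22}{3}\right) = \frac{1}{48 \left(- \frac{1}{8}\right) + \frac{22}{3}} \left(- \frac{22}{3}\right) = \frac{1}{-6 + \frac{22}{3}} \left(- \frac{22}{3}\right) = \frac{1}{\frac{4}{3}} \left(- \frac{22}{3}\right) = \frac{3}{4} \left(- \frac{22}{3}\right) = - \frac{11}{2}$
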